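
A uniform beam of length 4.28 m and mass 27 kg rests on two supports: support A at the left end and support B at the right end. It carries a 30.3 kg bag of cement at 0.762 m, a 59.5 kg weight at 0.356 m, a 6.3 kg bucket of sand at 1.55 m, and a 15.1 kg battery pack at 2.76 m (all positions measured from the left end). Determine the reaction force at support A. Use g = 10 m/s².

Take moments about support B.
Beam weight: 27 × 10 = 270 N down at 2.14 m → arm 2.14 m, τ = 270 × 2.14 = 577.8 N·m counterclockwise.
Bag of cement: 30.3 × 10 = 303 N down at 0.762 m → arm 3.518 m, τ = 303 × 3.518 = 1066 N·m counterclockwise.
Weight: 59.5 × 10 = 595 N down at 0.356 m → arm 3.924 m, τ = 595 × 3.924 = 2335 N·m counterclockwise.
Bucket of sand: 6.3 × 10 = 63 N down at 1.55 m → arm 2.73 m, τ = 63 × 2.73 = 172 N·m counterclockwise.
Battery pack: 15.1 × 10 = 151 N down at 2.76 m → arm 1.52 m, τ = 151 × 1.52 = 229.5 N·m counterclockwise.
Net load moment about support B = 4380 N·m counterclockwise.
Reaction R at support A is upward at 0 m, arm 4.28 m → moment R × 4.28 clockwise.
Balancing moments: R × 4.28 = 4380, giving R = 1020 N.

R_A ≈ 1020 N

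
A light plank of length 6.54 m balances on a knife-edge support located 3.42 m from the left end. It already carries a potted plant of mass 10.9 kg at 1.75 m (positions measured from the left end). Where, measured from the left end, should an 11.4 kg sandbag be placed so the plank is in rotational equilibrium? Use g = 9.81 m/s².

Taking torques about the knife-edge support (at 3.42 m from the left end):
Potted plant: 10.9 × 9.81 = 106.9 N down at 1.75 m → arm 1.67 m, τ = 106.9 × 1.67 = 178.5 N·m counterclockwise.
Net moment of existing loads = 178.5 N·m counterclockwise.
The sandbag weighs 11.4 × 9.81 = 111.8 N and must supply an equal clockwise moment, so its lever arm about the knife-edge support is 178.5 / 111.8 = 1.6 m.
That puts it at 3.42 + 1.6 = 5.02 m from the left end.

x ≈ 5.02 m from the left end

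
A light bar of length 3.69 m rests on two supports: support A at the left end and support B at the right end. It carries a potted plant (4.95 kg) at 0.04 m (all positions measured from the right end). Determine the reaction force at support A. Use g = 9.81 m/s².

R_A ≈ 0.526 N

Sum moments about support B (its reaction then has zero moment arm).
Potted plant: 4.95 × 9.81 = 48.56 N down at 0.04 m → arm 0.04 m, τ = 48.56 × 0.04 = 1.942 N·m counterclockwise.
Net load moment about support B = 1.942 N·m counterclockwise.
Reaction R at support A is upward at 3.69 m, arm 3.69 m → moment R × 3.69 clockwise.
Setting net torque to zero: R × 3.69 = 1.942 → R = 0.526 N.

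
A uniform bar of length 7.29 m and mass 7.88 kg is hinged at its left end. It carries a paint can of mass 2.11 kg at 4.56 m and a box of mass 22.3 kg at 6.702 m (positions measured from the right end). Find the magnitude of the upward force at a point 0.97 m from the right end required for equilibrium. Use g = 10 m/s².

Take moments about the left end.
Beam weight: 7.88 × 10 = 78.8 N down at 3.645 m → arm 3.645 m, τ = 78.8 × 3.645 = 287.2 N·m clockwise.
Paint can: 2.11 × 10 = 21.1 N down at 4.56 m → arm 2.73 m, τ = 21.1 × 2.73 = 57.6 N·m clockwise.
Box: 22.3 × 10 = 223 N down at 6.702 m → arm 0.588 m, τ = 223 × 0.588 = 131.1 N·m clockwise.
Net moment of the loads = 475.9 N·m clockwise.
The upward force F acts at a point 0.97 m from the right end, arm 6.32 m, giving F × 6.32 counterclockwise.
Balancing moments: F × 6.32 = 475.9, giving F = 475.9 / 6.32 = 75.3 N.

F ≈ 75.3 N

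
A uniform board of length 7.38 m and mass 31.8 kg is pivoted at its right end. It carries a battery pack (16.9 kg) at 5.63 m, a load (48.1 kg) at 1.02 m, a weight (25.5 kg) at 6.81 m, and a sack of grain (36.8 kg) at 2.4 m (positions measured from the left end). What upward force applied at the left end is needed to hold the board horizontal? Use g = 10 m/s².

F ≈ 882 N

About the right end:
Beam weight: 31.8 × 10 = 318 N down at 3.69 m → arm 3.69 m, τ = 318 × 3.69 = 1173 N·m counterclockwise.
Battery pack: 16.9 × 10 = 169 N down at 5.63 m → arm 1.75 m, τ = 169 × 1.75 = 295.8 N·m counterclockwise.
Load: 48.1 × 10 = 481 N down at 1.02 m → arm 6.36 m, τ = 481 × 6.36 = 3059 N·m counterclockwise.
Weight: 25.5 × 10 = 255 N down at 6.81 m → arm 0.57 m, τ = 255 × 0.57 = 145.3 N·m counterclockwise.
Sack of grain: 36.8 × 10 = 368 N down at 2.4 m → arm 4.98 m, τ = 368 × 4.98 = 1833 N·m counterclockwise.
Net moment of the loads = 6506 N·m counterclockwise.
The upward force F acts at the left end, arm 7.38 m, giving F × 7.38 clockwise.
Setting net torque to zero: F × 7.38 = 6506 → F = 6506 / 7.38 = 882 N.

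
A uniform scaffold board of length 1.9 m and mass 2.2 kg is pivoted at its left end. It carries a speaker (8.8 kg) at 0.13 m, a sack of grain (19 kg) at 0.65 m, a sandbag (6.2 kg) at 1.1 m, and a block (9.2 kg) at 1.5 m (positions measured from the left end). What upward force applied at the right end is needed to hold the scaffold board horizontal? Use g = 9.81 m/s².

About the left end:
Beam weight: 2.2 × 9.81 = 21.58 N down at 0.95 m → arm 0.95 m, τ = 21.58 × 0.95 = 20.5 N·m clockwise.
Speaker: 8.8 × 9.81 = 86.33 N down at 0.13 m → arm 0.13 m, τ = 86.33 × 0.13 = 11.22 N·m clockwise.
Sack of grain: 19 × 9.81 = 186.4 N down at 0.65 m → arm 0.65 m, τ = 186.4 × 0.65 = 121.2 N·m clockwise.
Sandbag: 6.2 × 9.81 = 60.82 N down at 1.1 m → arm 1.1 m, τ = 60.82 × 1.1 = 66.9 N·m clockwise.
Block: 9.2 × 9.81 = 90.25 N down at 1.5 m → arm 1.5 m, τ = 90.25 × 1.5 = 135.4 N·m clockwise.
Net moment of the loads = 355.2 N·m clockwise.
The upward force F acts at the right end, arm 1.9 m, giving F × 1.9 counterclockwise.
Στ = 0 ⇒ F × 1.9 = 355.2 ⇒ F = 355.2 / 1.9 = 187 N.

F ≈ 187 N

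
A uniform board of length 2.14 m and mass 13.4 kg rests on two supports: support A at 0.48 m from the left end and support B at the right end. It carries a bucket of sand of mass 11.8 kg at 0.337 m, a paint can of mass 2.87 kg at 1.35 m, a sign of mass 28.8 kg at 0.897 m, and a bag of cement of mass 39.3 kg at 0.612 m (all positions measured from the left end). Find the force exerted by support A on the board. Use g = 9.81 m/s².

R_A ≈ 790 N

Choose support B as the axis so its reaction then has zero moment arm.
Beam weight: 13.4 × 9.81 = 131.5 N down at 1.07 m → arm 1.07 m, τ = 131.5 × 1.07 = 140.7 N·m counterclockwise.
Bucket of sand: 11.8 × 9.81 = 115.8 N down at 0.337 m → arm 1.803 m, τ = 115.8 × 1.803 = 208.8 N·m counterclockwise.
Paint can: 2.87 × 9.81 = 28.15 N down at 1.35 m → arm 0.79 m, τ = 28.15 × 0.79 = 22.24 N·m counterclockwise.
Sign: 28.8 × 9.81 = 282.5 N down at 0.897 m → arm 1.243 m, τ = 282.5 × 1.243 = 351.1 N·m counterclockwise.
Bag of cement: 39.3 × 9.81 = 385.5 N down at 0.612 m → arm 1.528 m, τ = 385.5 × 1.528 = 589 N·m counterclockwise.
Net load moment about support B = 1312 N·m counterclockwise.
Reaction R at support A is upward at 0.48 m, arm 1.66 m → moment R × 1.66 clockwise.
For rotational equilibrium, R × 1.66 = 1312, so R = 790 N.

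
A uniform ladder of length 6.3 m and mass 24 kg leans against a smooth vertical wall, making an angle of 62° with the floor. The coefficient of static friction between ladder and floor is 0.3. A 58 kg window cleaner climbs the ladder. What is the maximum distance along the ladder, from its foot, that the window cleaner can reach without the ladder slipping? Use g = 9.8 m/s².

Sum moments about the foot of the ladder (the floor normal and friction both act there and drop out).
Ladder weight 24×9.8 = 235.2 N acts at 3.15 m along the ladder; its horizontal arm is 3.15·cos62° = 1.479 m → τ = 347.9 N·m clockwise.
Window cleaner weight 58×9.8 = 568.4 N at distance d → arm d·cos62° → τ = 568.4·d·0.4695 clockwise.
Wall normal N at the top has arm L sinθ = 5.563 m counterclockwise, so Στ = 0 gives N·5.563 = 347.9 + 266.9·d.
ΣFy = 0 ⇒ N_floor = 803.6 N, so the maximum friction is μ_s·N_floor = 0.3×803.6 = 241.1 N. ΣFx = 0 ⇒ N_wall = f, so at the slipping point N = 241.1 N.
Substituting: 241.1×5.563 = 347.9 + 266.9·d ⇒ d = (1341 − 347.9) / 266.9 = 3.72 m.

d ≈ 3.72 m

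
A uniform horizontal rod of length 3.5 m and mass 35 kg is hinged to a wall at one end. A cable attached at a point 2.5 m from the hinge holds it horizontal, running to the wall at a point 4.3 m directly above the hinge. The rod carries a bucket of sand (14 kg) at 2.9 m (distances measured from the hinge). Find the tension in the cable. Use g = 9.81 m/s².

T ≈ 462 N

Take moments about the hinge.
Beam weight: 35 × 9.81 = 343.4 N down at 1.75 m → arm 1.75 m, τ = 343.4 × 1.75 = 600.9 N·m clockwise.
Bucket of sand: 14 × 9.81 = 137.3 N down at 2.9 m → arm 2.9 m, τ = 137.3 × 2.9 = 398.2 N·m clockwise.
Total clockwise load moment = 999.1 N·m.
The cable tension T acts at 2.5 m; only its component perpendicular to the rod, T sinθ, produces torque. sinθ = h/√(h²+d²) = 4.3/√(4.3²+2.5²) = 0.8645.
Balancing moments: T × 2.5 × 0.8645 = 999.1, giving T = 999.1 / 2.161 = 462 N.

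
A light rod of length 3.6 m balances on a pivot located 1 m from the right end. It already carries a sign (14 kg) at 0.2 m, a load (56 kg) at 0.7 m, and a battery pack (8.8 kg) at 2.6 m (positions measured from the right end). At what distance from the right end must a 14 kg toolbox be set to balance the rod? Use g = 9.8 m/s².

Choose the pivot (at 1 m from the right end) as the axis so the support reaction has zero arm there.
Sign: 14 × 9.8 = 137.2 N down at 0.2 m → arm 0.8 m, τ = 137.2 × 0.8 = 109.8 N·m clockwise.
Load: 56 × 9.8 = 548.8 N down at 0.7 m → arm 0.3 m, τ = 548.8 × 0.3 = 164.6 N·m clockwise.
Battery pack: 8.8 × 9.8 = 86.24 N down at 2.6 m → arm 1.6 m, τ = 86.24 × 1.6 = 138 N·m counterclockwise.
Net moment of existing loads = 136.4 N·m clockwise.
The toolbox weighs 14 × 9.8 = 137.2 N and must supply an equal counterclockwise moment, so its lever arm about the pivot is 136.4 / 137.2 = 0.994 m.
That puts it at 1 + 0.994 = 1.99 m from the right end.

x ≈ 1.99 m from the right end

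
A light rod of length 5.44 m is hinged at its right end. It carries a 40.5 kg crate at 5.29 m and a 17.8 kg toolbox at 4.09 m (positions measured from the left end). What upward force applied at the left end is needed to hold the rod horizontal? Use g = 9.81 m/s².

F ≈ 54.3 N

Taking torques about the right end:
Crate: 40.5 × 9.81 = 397.3 N down at 5.29 m → arm 0.15 m, τ = 397.3 × 0.15 = 59.59 N·m counterclockwise.
Toolbox: 17.8 × 9.81 = 174.6 N down at 4.09 m → arm 1.35 m, τ = 174.6 × 1.35 = 235.7 N·m counterclockwise.
Net moment of the loads = 295.3 N·m counterclockwise.
The upward force F acts at the left end, arm 5.44 m, giving F × 5.44 clockwise.
Στ = 0 ⇒ F × 5.44 = 295.3 ⇒ F = 295.3 / 5.44 = 54.3 N.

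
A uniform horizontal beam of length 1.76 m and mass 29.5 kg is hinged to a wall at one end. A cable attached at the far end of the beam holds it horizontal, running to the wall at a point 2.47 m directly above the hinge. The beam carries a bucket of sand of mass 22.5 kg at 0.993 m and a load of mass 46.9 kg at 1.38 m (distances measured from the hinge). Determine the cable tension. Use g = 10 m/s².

Choose the hinge as the axis so the unknown hinge reaction has zero arm there.
Beam weight: 29.5 × 10 = 295 N down at 0.88 m → arm 0.88 m, τ = 295 × 0.88 = 259.6 N·m clockwise.
Bucket of sand: 22.5 × 10 = 225 N down at 0.993 m → arm 0.993 m, τ = 225 × 0.993 = 223.4 N·m clockwise.
Load: 46.9 × 10 = 469 N down at 1.38 m → arm 1.38 m, τ = 469 × 1.38 = 647.2 N·m clockwise.
Total clockwise load moment = 1130 N·m.
The cable tension T acts at 1.76 m; only its component perpendicular to the beam, T sinθ, produces torque. sinθ = h/√(h²+d²) = 2.47/√(2.47²+1.76²) = 0.8144.
Setting net torque to zero: T × 1.76 × 0.8144 = 1130 → T = 1130 / 1.433 = 789 N.

T ≈ 789 N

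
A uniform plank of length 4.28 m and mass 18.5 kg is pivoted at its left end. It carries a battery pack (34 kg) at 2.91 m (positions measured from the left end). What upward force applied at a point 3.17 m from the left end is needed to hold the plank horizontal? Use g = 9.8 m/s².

Sum moments about the left end (the unknown pivot reaction has zero arm there).
Beam weight: 18.5 × 9.8 = 181.3 N down at 2.14 m → arm 2.14 m, τ = 181.3 × 2.14 = 388 N·m clockwise.
Battery pack: 34 × 9.8 = 333.2 N down at 2.91 m → arm 2.91 m, τ = 333.2 × 2.91 = 969.6 N·m clockwise.
Net moment of the loads = 1358 N·m clockwise.
The upward force F acts at a point 3.17 m from the left end, arm 3.17 m, giving F × 3.17 counterclockwise.
Setting net torque to zero: F × 3.17 = 1358 → F = 1358 / 3.17 = 428 N.

F ≈ 428 N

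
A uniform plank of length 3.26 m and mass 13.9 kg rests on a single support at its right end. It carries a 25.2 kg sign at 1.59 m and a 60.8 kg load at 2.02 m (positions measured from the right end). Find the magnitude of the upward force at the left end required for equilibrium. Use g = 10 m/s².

F ≈ 569 N

Taking torques about the right end:
Beam weight: 13.9 × 10 = 139 N down at 1.63 m → arm 1.63 m, τ = 139 × 1.63 = 226.6 N·m counterclockwise.
Sign: 25.2 × 10 = 252 N down at 1.59 m → arm 1.59 m, τ = 252 × 1.59 = 400.7 N·m counterclockwise.
Load: 60.8 × 10 = 608 N down at 2.02 m → arm 2.02 m, τ = 608 × 2.02 = 1228 N·m counterclockwise.
Net moment of the loads = 1855 N·m counterclockwise.
The upward force F acts at the left end, arm 3.26 m, giving F × 3.26 clockwise.
Setting net torque to zero: F × 3.26 = 1855 → F = 1855 / 3.26 = 569 N.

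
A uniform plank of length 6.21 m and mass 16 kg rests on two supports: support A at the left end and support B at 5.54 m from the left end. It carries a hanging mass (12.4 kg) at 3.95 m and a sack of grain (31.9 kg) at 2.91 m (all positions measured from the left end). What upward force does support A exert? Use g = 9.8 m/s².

R_A ≈ 252 N

Take moments about support B.
Beam weight: 16 × 9.8 = 156.8 N down at 3.105 m → arm 2.435 m, τ = 156.8 × 2.435 = 381.8 N·m counterclockwise.
Hanging mass: 12.4 × 9.8 = 121.5 N down at 3.95 m → arm 1.59 m, τ = 121.5 × 1.59 = 193.2 N·m counterclockwise.
Sack of grain: 31.9 × 9.8 = 312.6 N down at 2.91 m → arm 2.63 m, τ = 312.6 × 2.63 = 822.1 N·m counterclockwise.
Net load moment about support B = 1397 N·m counterclockwise.
Reaction R at support A is upward at 0 m, arm 5.54 m → moment R × 5.54 clockwise.
Setting net torque to zero: R × 5.54 = 1397 → R = 252 N.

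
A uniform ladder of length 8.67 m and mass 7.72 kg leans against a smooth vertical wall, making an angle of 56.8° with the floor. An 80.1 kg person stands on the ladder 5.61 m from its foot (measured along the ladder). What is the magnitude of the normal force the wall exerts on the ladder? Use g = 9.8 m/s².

About the foot of the ladder:
Ladder weight 7.72×9.8 = 75.66 N acts at 4.335 m along the ladder; its horizontal arm is 4.335·cos56.8° = 2.374 m → τ = 179.6 N·m clockwise.
Person: 80.1×9.8 = 785 N at 5.61 m → arm 3.072 m → τ = 2412 N·m clockwise.
Wall normal N acts horizontally at the top; its moment arm is the height L sinθ = 8.67·sin56.8° = 7.255 m, counterclockwise.
Στ = 0 ⇒ N × 7.255 = 2592 ⇒ N = 357 N.

N_wall ≈ 357 N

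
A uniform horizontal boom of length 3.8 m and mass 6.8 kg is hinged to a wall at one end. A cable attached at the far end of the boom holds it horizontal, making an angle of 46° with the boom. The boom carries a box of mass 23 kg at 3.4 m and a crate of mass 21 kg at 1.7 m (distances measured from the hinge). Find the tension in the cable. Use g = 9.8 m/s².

About the hinge:
Beam weight: 6.8 × 9.8 = 66.64 N down at 1.9 m → arm 1.9 m, τ = 66.64 × 1.9 = 126.6 N·m clockwise.
Box: 23 × 9.8 = 225.4 N down at 3.4 m → arm 3.4 m, τ = 225.4 × 3.4 = 766.4 N·m clockwise.
Crate: 21 × 9.8 = 205.8 N down at 1.7 m → arm 1.7 m, τ = 205.8 × 1.7 = 349.9 N·m clockwise.
Total clockwise load moment = 1243 N·m.
The cable tension T acts at 3.8 m; only its component perpendicular to the boom, T sinθ, produces torque. sin 46° = 0.7193.
Setting net torque to zero: T × 3.8 × 0.7193 = 1243 → T = 1243 / 2.733 = 455 N.

T ≈ 455 N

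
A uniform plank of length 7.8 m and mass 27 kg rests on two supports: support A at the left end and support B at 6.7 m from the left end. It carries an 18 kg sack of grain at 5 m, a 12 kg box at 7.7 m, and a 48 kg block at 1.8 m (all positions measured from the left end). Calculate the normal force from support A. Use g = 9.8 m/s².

Taking torques about support B:
Beam weight: 27 × 9.8 = 264.6 N down at 3.9 m → arm 2.8 m, τ = 264.6 × 2.8 = 740.9 N·m counterclockwise.
Sack of grain: 18 × 9.8 = 176.4 N down at 5 m → arm 1.7 m, τ = 176.4 × 1.7 = 299.9 N·m counterclockwise.
Box: 12 × 9.8 = 117.6 N down at 7.7 m → arm 1 m, τ = 117.6 × 1 = 117.6 N·m clockwise.
Block: 48 × 9.8 = 470.4 N down at 1.8 m → arm 4.9 m, τ = 470.4 × 4.9 = 2305 N·m counterclockwise.
Net load moment about support B = 3228 N·m counterclockwise.
Reaction R at support A is upward at 0 m, arm 6.7 m → moment R × 6.7 clockwise.
Balancing moments: R × 6.7 = 3228, giving R = 482 N.

R_A ≈ 482 N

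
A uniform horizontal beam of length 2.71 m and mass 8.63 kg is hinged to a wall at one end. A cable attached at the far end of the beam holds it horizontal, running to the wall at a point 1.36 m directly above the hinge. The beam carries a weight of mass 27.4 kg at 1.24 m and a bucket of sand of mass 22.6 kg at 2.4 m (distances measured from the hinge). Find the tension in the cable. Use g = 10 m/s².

Choose the hinge as the axis so the unknown hinge reaction has zero arm there.
Beam weight: 8.63 × 10 = 86.3 N down at 1.355 m → arm 1.355 m, τ = 86.3 × 1.355 = 116.9 N·m clockwise.
Weight: 27.4 × 10 = 274 N down at 1.24 m → arm 1.24 m, τ = 274 × 1.24 = 339.8 N·m clockwise.
Bucket of sand: 22.6 × 10 = 226 N down at 2.4 m → arm 2.4 m, τ = 226 × 2.4 = 542.4 N·m clockwise.
Total clockwise load moment = 999.1 N·m.
The cable tension T acts at 2.71 m; only its component perpendicular to the beam, T sinθ, produces torque. sinθ = h/√(h²+d²) = 1.36/√(1.36²+2.71²) = 0.4485.
Balancing moments: T × 2.71 × 0.4485 = 999.1, giving T = 999.1 / 1.215 = 822 N.

T ≈ 822 N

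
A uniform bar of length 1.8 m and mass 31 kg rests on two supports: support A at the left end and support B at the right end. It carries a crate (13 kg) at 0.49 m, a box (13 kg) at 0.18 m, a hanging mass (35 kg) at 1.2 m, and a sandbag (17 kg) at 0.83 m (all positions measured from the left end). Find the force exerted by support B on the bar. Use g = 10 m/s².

R_B ≈ 515 N

Take moments about support A.
Beam weight: 31 × 10 = 310 N down at 0.9 m → arm 0.9 m, τ = 310 × 0.9 = 279 N·m clockwise.
Crate: 13 × 10 = 130 N down at 0.49 m → arm 0.49 m, τ = 130 × 0.49 = 63.7 N·m clockwise.
Box: 13 × 10 = 130 N down at 0.18 m → arm 0.18 m, τ = 130 × 0.18 = 23.4 N·m clockwise.
Hanging mass: 35 × 10 = 350 N down at 1.2 m → arm 1.2 m, τ = 350 × 1.2 = 420 N·m clockwise.
Sandbag: 17 × 10 = 170 N down at 0.83 m → arm 0.83 m, τ = 170 × 0.83 = 141.1 N·m clockwise.
Net load moment about support A = 927.2 N·m clockwise.
Reaction R at support B is upward at 1.8 m, arm 1.8 m → moment R × 1.8 counterclockwise.
Balancing moments: R × 1.8 = 927.2, giving R = 515 N.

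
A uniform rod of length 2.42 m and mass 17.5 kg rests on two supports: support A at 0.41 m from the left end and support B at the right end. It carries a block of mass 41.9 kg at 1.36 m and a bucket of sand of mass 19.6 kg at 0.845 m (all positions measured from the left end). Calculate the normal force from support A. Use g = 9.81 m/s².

Taking torques about support B:
Beam weight: 17.5 × 9.81 = 171.7 N down at 1.21 m → arm 1.21 m, τ = 171.7 × 1.21 = 207.8 N·m counterclockwise.
Block: 41.9 × 9.81 = 411 N down at 1.36 m → arm 1.06 m, τ = 411 × 1.06 = 435.7 N·m counterclockwise.
Bucket of sand: 19.6 × 9.81 = 192.3 N down at 0.845 m → arm 1.575 m, τ = 192.3 × 1.575 = 302.9 N·m counterclockwise.
Net load moment about support B = 946.4 N·m counterclockwise.
Reaction R at support A is upward at 0.41 m, arm 2.01 m → moment R × 2.01 clockwise.
Στ = 0 ⇒ R × 2.01 = 946.4 ⇒ R = 471 N.

R_A ≈ 471 N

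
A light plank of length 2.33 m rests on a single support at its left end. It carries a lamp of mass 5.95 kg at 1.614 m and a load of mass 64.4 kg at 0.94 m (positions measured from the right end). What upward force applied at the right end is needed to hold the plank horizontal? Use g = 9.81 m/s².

F ≈ 395 N

Sum moments about the left end (the unknown pivot reaction has zero arm there).
Lamp: 5.95 × 9.81 = 58.37 N down at 1.614 m → arm 0.716 m, τ = 58.37 × 0.716 = 41.79 N·m clockwise.
Load: 64.4 × 9.81 = 631.8 N down at 0.94 m → arm 1.39 m, τ = 631.8 × 1.39 = 878.2 N·m clockwise.
Net moment of the loads = 920 N·m clockwise.
The upward force F acts at the right end, arm 2.33 m, giving F × 2.33 counterclockwise.
Balancing moments: F × 2.33 = 920, giving F = 920 / 2.33 = 395 N.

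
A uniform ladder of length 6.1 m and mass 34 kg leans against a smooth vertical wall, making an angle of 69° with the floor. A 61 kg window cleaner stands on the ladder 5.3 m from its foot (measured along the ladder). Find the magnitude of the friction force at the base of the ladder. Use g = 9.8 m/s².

Sum moments about the foot of the ladder (the floor normal and friction both act there and drop out).
Ladder weight 34×9.8 = 333.2 N acts at 3.05 m along the ladder; its horizontal arm is 3.05·cos69° = 1.093 m → τ = 364.2 N·m clockwise.
Window cleaner: 61×9.8 = 597.8 N at 5.3 m → arm 1.899 m → τ = 1135 N·m clockwise.
Wall normal N acts horizontally at the top; its moment arm is the height L sinθ = 6.1·sin69° = 5.695 m, counterclockwise.
Στ = 0 ⇒ N × 5.695 = 1499 ⇒ N = 263 N.
ΣFx = 0: friction at the foot balances the wall's push, so f = N_wall = 263 N.

f ≈ 263 N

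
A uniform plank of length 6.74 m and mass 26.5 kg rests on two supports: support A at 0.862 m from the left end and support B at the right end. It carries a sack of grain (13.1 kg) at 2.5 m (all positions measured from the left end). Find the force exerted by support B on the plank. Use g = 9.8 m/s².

R_B ≈ 147 N

Choose support A as the axis so its reaction then has zero moment arm.
Beam weight: 26.5 × 9.8 = 259.7 N down at 3.37 m → arm 2.508 m, τ = 259.7 × 2.508 = 651.3 N·m clockwise.
Sack of grain: 13.1 × 9.8 = 128.4 N down at 2.5 m → arm 1.638 m, τ = 128.4 × 1.638 = 210.3 N·m clockwise.
Net load moment about support A = 861.6 N·m clockwise.
Reaction R at support B is upward at 6.74 m, arm 5.878 m → moment R × 5.878 counterclockwise.
Setting net torque to zero: R × 5.878 = 861.6 → R = 147 N.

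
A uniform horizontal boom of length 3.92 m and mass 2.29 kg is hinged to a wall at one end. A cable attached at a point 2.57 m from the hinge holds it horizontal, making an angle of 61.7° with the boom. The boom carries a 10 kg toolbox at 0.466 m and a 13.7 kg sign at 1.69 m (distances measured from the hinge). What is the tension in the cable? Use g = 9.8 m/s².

Take moments about the hinge.
Beam weight: 2.29 × 9.8 = 22.44 N down at 1.96 m → arm 1.96 m, τ = 22.44 × 1.96 = 43.98 N·m clockwise.
Toolbox: 10 × 9.8 = 98 N down at 0.466 m → arm 0.466 m, τ = 98 × 0.466 = 45.67 N·m clockwise.
Sign: 13.7 × 9.8 = 134.3 N down at 1.69 m → arm 1.69 m, τ = 134.3 × 1.69 = 227 N·m clockwise.
Total clockwise load moment = 316.6 N·m.
The cable tension T acts at 2.57 m; only its component perpendicular to the boom, T sinθ, produces torque. sin 61.7° = 0.8805.
Setting net torque to zero: T × 2.57 × 0.8805 = 316.6 → T = 316.6 / 2.263 = 140 N.

T ≈ 140 N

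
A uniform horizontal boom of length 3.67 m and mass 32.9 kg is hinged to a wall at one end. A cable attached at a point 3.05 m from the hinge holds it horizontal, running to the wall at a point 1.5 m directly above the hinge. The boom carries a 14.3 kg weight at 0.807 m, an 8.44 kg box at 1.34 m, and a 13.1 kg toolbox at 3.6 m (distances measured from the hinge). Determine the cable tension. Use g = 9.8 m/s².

T ≈ 949 N

Take moments about the hinge.
Beam weight: 32.9 × 9.8 = 322.4 N down at 1.835 m → arm 1.835 m, τ = 322.4 × 1.835 = 591.6 N·m clockwise.
Weight: 14.3 × 9.8 = 140.1 N down at 0.807 m → arm 0.807 m, τ = 140.1 × 0.807 = 113.1 N·m clockwise.
Box: 8.44 × 9.8 = 82.71 N down at 1.34 m → arm 1.34 m, τ = 82.71 × 1.34 = 110.8 N·m clockwise.
Toolbox: 13.1 × 9.8 = 128.4 N down at 3.6 m → arm 3.6 m, τ = 128.4 × 3.6 = 462.2 N·m clockwise.
Total clockwise load moment = 1278 N·m.
The cable tension T acts at 3.05 m; only its component perpendicular to the boom, T sinθ, produces torque. sinθ = h/√(h²+d²) = 1.5/√(1.5²+3.05²) = 0.4413.
Στ = 0 ⇒ T × 3.05 × 0.4413 = 1278 ⇒ T = 1278 / 1.346 = 949 N.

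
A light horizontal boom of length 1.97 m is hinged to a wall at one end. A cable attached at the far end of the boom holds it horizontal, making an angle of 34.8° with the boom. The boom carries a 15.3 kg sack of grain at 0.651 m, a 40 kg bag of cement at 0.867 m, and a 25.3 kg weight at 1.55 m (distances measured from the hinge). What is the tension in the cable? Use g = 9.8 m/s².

Taking torques about the hinge:
Sack of grain: 15.3 × 9.8 = 149.9 N down at 0.651 m → arm 0.651 m, τ = 149.9 × 0.651 = 97.58 N·m clockwise.
Bag of cement: 40 × 9.8 = 392 N down at 0.867 m → arm 0.867 m, τ = 392 × 0.867 = 339.9 N·m clockwise.
Weight: 25.3 × 9.8 = 247.9 N down at 1.55 m → arm 1.55 m, τ = 247.9 × 1.55 = 384.2 N·m clockwise.
Total clockwise load moment = 821.7 N·m.
The cable tension T acts at 1.97 m; only its component perpendicular to the boom, T sinθ, produces torque. sin 34.8° = 0.5707.
Balancing moments: T × 1.97 × 0.5707 = 821.7, giving T = 821.7 / 1.124 = 731 N.

T ≈ 731 N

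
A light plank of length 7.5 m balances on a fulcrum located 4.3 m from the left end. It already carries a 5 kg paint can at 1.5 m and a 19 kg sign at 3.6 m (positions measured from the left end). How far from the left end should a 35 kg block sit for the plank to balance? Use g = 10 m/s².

x ≈ 5.08 m from the left end

Sum moments about the fulcrum (at 4.3 m from the left end) (the support reaction has zero arm there).
Paint can: 5 × 10 = 50 N down at 1.5 m → arm 2.8 m, τ = 50 × 2.8 = 140 N·m counterclockwise.
Sign: 19 × 10 = 190 N down at 3.6 m → arm 0.7 m, τ = 190 × 0.7 = 133 N·m counterclockwise.
Net moment of existing loads = 273 N·m counterclockwise.
The block weighs 35 × 10 = 350 N and must supply an equal clockwise moment, so its lever arm about the fulcrum is 273 / 350 = 0.78 m.
That puts it at 4.3 + 0.78 = 5.08 m from the left end.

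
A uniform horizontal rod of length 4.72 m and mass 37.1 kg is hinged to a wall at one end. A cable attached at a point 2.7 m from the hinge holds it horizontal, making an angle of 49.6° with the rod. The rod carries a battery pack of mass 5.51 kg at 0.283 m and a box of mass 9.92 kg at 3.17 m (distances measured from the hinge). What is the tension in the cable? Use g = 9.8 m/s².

T ≈ 575 N

About the hinge:
Beam weight: 37.1 × 9.8 = 363.6 N down at 2.36 m → arm 2.36 m, τ = 363.6 × 2.36 = 858.1 N·m clockwise.
Battery pack: 5.51 × 9.8 = 54 N down at 0.283 m → arm 0.283 m, τ = 54 × 0.283 = 15.28 N·m clockwise.
Box: 9.92 × 9.8 = 97.22 N down at 3.17 m → arm 3.17 m, τ = 97.22 × 3.17 = 308.2 N·m clockwise.
Total clockwise load moment = 1182 N·m.
The cable tension T acts at 2.7 m; only its component perpendicular to the rod, T sinθ, produces torque. sin 49.6° = 0.7615.
Setting net torque to zero: T × 2.7 × 0.7615 = 1182 → T = 1182 / 2.056 = 575 N.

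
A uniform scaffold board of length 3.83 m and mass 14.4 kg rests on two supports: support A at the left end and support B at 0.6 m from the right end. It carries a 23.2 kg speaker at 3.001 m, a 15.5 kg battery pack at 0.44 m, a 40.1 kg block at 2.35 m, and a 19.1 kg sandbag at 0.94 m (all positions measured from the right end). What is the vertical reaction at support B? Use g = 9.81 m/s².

Take moments about support A.
Beam weight: 14.4 × 9.81 = 141.3 N down at 1.915 m → arm 1.915 m, τ = 141.3 × 1.915 = 270.6 N·m clockwise.
Speaker: 23.2 × 9.81 = 227.6 N down at 3.001 m → arm 0.829 m, τ = 227.6 × 0.829 = 188.7 N·m clockwise.
Battery pack: 15.5 × 9.81 = 152.1 N down at 0.44 m → arm 3.39 m, τ = 152.1 × 3.39 = 515.6 N·m clockwise.
Block: 40.1 × 9.81 = 393.4 N down at 2.35 m → arm 1.48 m, τ = 393.4 × 1.48 = 582.2 N·m clockwise.
Sandbag: 19.1 × 9.81 = 187.4 N down at 0.94 m → arm 2.89 m, τ = 187.4 × 2.89 = 541.6 N·m clockwise.
Net load moment about support A = 2099 N·m clockwise.
Reaction R at support B is upward at 0.6 m, arm 3.23 m → moment R × 3.23 counterclockwise.
Στ = 0 ⇒ R × 3.23 = 2099 ⇒ R = 650 N.

R_B ≈ 650 N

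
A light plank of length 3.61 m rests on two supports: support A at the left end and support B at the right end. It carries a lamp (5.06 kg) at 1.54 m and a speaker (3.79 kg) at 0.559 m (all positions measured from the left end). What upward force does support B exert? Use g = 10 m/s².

Sum moments about support A (its reaction then has zero moment arm).
Lamp: 5.06 × 10 = 50.6 N down at 1.54 m → arm 1.54 m, τ = 50.6 × 1.54 = 77.92 N·m clockwise.
Speaker: 3.79 × 10 = 37.9 N down at 0.559 m → arm 0.559 m, τ = 37.9 × 0.559 = 21.19 N·m clockwise.
Net load moment about support A = 99.11 N·m clockwise.
Reaction R at support B is upward at 3.61 m, arm 3.61 m → moment R × 3.61 counterclockwise.
Setting net torque to zero: R × 3.61 = 99.11 → R = 27.5 N.

R_B ≈ 27.5 N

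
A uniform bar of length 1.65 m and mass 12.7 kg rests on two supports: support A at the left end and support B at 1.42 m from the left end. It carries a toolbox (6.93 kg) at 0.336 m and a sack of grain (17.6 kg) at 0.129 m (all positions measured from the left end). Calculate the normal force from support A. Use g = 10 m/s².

R_A ≈ 266 N

Sum moments about support B (its reaction then has zero moment arm).
Beam weight: 12.7 × 10 = 127 N down at 0.825 m → arm 0.595 m, τ = 127 × 0.595 = 75.56 N·m counterclockwise.
Toolbox: 6.93 × 10 = 69.3 N down at 0.336 m → arm 1.084 m, τ = 69.3 × 1.084 = 75.12 N·m counterclockwise.
Sack of grain: 17.6 × 10 = 176 N down at 0.129 m → arm 1.291 m, τ = 176 × 1.291 = 227.2 N·m counterclockwise.
Net load moment about support B = 377.9 N·m counterclockwise.
Reaction R at support A is upward at 0 m, arm 1.42 m → moment R × 1.42 clockwise.
Setting net torque to zero: R × 1.42 = 377.9 → R = 266 N.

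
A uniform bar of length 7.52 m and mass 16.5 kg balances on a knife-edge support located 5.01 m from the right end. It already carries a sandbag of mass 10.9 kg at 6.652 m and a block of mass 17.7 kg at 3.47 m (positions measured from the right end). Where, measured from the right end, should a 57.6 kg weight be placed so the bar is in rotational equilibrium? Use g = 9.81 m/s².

x ≈ 5.53 m from the right end

Sum moments about the knife-edge support (at 5.01 m from the right end) (the support reaction has zero arm there).
Beam weight: 16.5 × 9.81 = 161.9 N down at 3.76 m → arm 1.25 m, τ = 161.9 × 1.25 = 202.4 N·m clockwise.
Sandbag: 10.9 × 9.81 = 106.9 N down at 6.652 m → arm 1.642 m, τ = 106.9 × 1.642 = 175.5 N·m counterclockwise.
Block: 17.7 × 9.81 = 173.6 N down at 3.47 m → arm 1.54 m, τ = 173.6 × 1.54 = 267.3 N·m clockwise.
Net moment of existing loads = 294.2 N·m clockwise.
The weight weighs 57.6 × 9.81 = 565.1 N and must supply an equal counterclockwise moment, so its lever arm about the knife-edge support is 294.2 / 565.1 = 0.521 m.
That puts it at 5.01 + 0.521 = 5.53 m from the right end.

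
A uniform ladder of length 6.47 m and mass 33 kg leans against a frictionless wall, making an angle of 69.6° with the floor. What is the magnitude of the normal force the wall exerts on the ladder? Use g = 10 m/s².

N_wall ≈ 61.4 N

About the foot of the ladder:
Ladder weight 33×10 = 330 N acts at 3.235 m along the ladder; its horizontal arm is 3.235·cos69.6° = 1.128 m → τ = 372.2 N·m clockwise.
Wall normal N acts horizontally at the top; its moment arm is the height L sinθ = 6.47·sin69.6° = 6.064 m, counterclockwise.
Setting net torque to zero: N × 6.064 = 372.2 → N = 61.4 N.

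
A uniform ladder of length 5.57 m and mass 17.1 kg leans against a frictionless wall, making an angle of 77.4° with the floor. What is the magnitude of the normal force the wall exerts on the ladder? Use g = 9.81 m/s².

N_wall ≈ 18.7 N

Taking torques about the foot of the ladder:
Ladder weight 17.1×9.81 = 167.8 N acts at 2.785 m along the ladder; its horizontal arm is 2.785·cos77.4° = 0.6075 m → τ = 101.9 N·m clockwise.
Wall normal N acts horizontally at the top; its moment arm is the height L sinθ = 5.57·sin77.4° = 5.436 m, counterclockwise.
For rotational equilibrium, N × 5.436 = 101.9, so N = 18.7 N.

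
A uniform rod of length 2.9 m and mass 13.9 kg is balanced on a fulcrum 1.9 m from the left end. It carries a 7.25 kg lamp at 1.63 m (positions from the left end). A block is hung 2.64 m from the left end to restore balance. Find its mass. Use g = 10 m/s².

Choose the fulcrum (at 1.9 m from the left end) as the axis so the support reaction has zero arm there.
Beam weight: 13.9 × 10 = 139 N down at 1.45 m → arm 0.45 m, τ = 139 × 0.45 = 62.55 N·m counterclockwise.
Lamp: 7.25 × 10 = 72.5 N down at 1.63 m → arm 0.27 m, τ = 72.5 × 0.27 = 19.58 N·m counterclockwise.
Net moment of known loads = 82.13 N·m counterclockwise.
An unknown mass m at 2.64 m has arm 0.74 m; its moment is m·g·0.74 clockwise.
Στ = 0 ⇒ m × 10 × 0.74 = 82.13 ⇒ m = 82.13 / (10 × 0.74) = 11.1 kg.

m ≈ 11.1 kg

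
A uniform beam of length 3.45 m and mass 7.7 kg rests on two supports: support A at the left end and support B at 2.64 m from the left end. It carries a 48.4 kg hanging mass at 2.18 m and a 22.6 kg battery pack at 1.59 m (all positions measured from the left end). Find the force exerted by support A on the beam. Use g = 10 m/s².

Choose support B as the axis so its reaction then has zero moment arm.
Beam weight: 7.7 × 10 = 77 N down at 1.725 m → arm 0.915 m, τ = 77 × 0.915 = 70.45 N·m counterclockwise.
Hanging mass: 48.4 × 10 = 484 N down at 2.18 m → arm 0.46 m, τ = 484 × 0.46 = 222.6 N·m counterclockwise.
Battery pack: 22.6 × 10 = 226 N down at 1.59 m → arm 1.05 m, τ = 226 × 1.05 = 237.3 N·m counterclockwise.
Net load moment about support B = 530.4 N·m counterclockwise.
Reaction R at support A is upward at 0 m, arm 2.64 m → moment R × 2.64 clockwise.
Στ = 0 ⇒ R × 2.64 = 530.4 ⇒ R = 201 N.

R_A ≈ 201 N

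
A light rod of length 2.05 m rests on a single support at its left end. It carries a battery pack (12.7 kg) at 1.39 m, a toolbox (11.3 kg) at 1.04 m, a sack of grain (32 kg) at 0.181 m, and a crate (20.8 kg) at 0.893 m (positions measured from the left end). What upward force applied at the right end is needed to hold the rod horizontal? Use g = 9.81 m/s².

Choose the left end as the axis so the unknown pivot reaction has zero arm there.
Battery pack: 12.7 × 9.81 = 124.6 N down at 1.39 m → arm 1.39 m, τ = 124.6 × 1.39 = 173.2 N·m clockwise.
Toolbox: 11.3 × 9.81 = 110.9 N down at 1.04 m → arm 1.04 m, τ = 110.9 × 1.04 = 115.3 N·m clockwise.
Sack of grain: 32 × 9.81 = 313.9 N down at 0.181 m → arm 0.181 m, τ = 313.9 × 0.181 = 56.82 N·m clockwise.
Crate: 20.8 × 9.81 = 204 N down at 0.893 m → arm 0.893 m, τ = 204 × 0.893 = 182.2 N·m clockwise.
Net moment of the loads = 527.5 N·m clockwise.
The upward force F acts at the right end, arm 2.05 m, giving F × 2.05 counterclockwise.
For rotational equilibrium, F × 2.05 = 527.5, so F = 527.5 / 2.05 = 257 N.

F ≈ 257 N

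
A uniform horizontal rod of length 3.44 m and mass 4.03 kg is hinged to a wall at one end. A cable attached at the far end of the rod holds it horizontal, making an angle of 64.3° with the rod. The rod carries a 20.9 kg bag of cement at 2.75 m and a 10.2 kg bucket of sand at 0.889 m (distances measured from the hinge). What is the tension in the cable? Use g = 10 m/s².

T ≈ 237 N

Sum moments about the hinge (the unknown hinge reaction has zero arm there).
Beam weight: 4.03 × 10 = 40.3 N down at 1.72 m → arm 1.72 m, τ = 40.3 × 1.72 = 69.32 N·m clockwise.
Bag of cement: 20.9 × 10 = 209 N down at 2.75 m → arm 2.75 m, τ = 209 × 2.75 = 574.8 N·m clockwise.
Bucket of sand: 10.2 × 10 = 102 N down at 0.889 m → arm 0.889 m, τ = 102 × 0.889 = 90.68 N·m clockwise.
Total clockwise load moment = 734.8 N·m.
The cable tension T acts at 3.44 m; only its component perpendicular to the rod, T sinθ, produces torque. sin 64.3° = 0.9011.
Balancing moments: T × 3.44 × 0.9011 = 734.8, giving T = 734.8 / 3.1 = 237 N.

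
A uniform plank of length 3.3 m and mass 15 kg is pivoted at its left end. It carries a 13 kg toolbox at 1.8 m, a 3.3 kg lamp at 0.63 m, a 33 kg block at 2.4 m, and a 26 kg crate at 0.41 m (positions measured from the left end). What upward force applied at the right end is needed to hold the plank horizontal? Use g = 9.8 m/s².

Take moments about the left end.
Beam weight: 15 × 9.8 = 147 N down at 1.65 m → arm 1.65 m, τ = 147 × 1.65 = 242.5 N·m clockwise.
Toolbox: 13 × 9.8 = 127.4 N down at 1.8 m → arm 1.8 m, τ = 127.4 × 1.8 = 229.3 N·m clockwise.
Lamp: 3.3 × 9.8 = 32.34 N down at 0.63 m → arm 0.63 m, τ = 32.34 × 0.63 = 20.37 N·m clockwise.
Block: 33 × 9.8 = 323.4 N down at 2.4 m → arm 2.4 m, τ = 323.4 × 2.4 = 776.2 N·m clockwise.
Crate: 26 × 9.8 = 254.8 N down at 0.41 m → arm 0.41 m, τ = 254.8 × 0.41 = 104.5 N·m clockwise.
Net moment of the loads = 1373 N·m clockwise.
The upward force F acts at the right end, arm 3.3 m, giving F × 3.3 counterclockwise.
For rotational equilibrium, F × 3.3 = 1373, so F = 1373 / 3.3 = 416 N.

F ≈ 416 N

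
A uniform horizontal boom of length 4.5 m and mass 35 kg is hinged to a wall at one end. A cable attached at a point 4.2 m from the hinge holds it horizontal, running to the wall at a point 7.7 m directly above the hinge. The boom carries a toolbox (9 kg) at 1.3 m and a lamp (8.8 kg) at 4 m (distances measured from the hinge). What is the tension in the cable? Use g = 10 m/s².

Choose the hinge as the axis so the unknown hinge reaction has zero arm there.
Beam weight: 35 × 10 = 350 N down at 2.25 m → arm 2.25 m, τ = 350 × 2.25 = 787.5 N·m clockwise.
Toolbox: 9 × 10 = 90 N down at 1.3 m → arm 1.3 m, τ = 90 × 1.3 = 117 N·m clockwise.
Lamp: 8.8 × 10 = 88 N down at 4 m → arm 4 m, τ = 88 × 4 = 352 N·m clockwise.
Total clockwise load moment = 1256 N·m.
The cable tension T acts at 4.2 m; only its component perpendicular to the boom, T sinθ, produces torque. sinθ = h/√(h²+d²) = 7.7/√(7.7²+4.2²) = 0.8779.
For rotational equilibrium, T × 4.2 × 0.8779 = 1256, so T = 1256 / 3.687 = 341 N.

T ≈ 341 N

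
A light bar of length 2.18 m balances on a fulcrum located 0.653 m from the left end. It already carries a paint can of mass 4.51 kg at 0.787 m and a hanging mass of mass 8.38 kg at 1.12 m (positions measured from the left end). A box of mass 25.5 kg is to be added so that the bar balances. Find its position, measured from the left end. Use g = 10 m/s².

Taking torques about the fulcrum (at 0.653 m from the left end):
Paint can: 4.51 × 10 = 45.1 N down at 0.787 m → arm 0.134 m, τ = 45.1 × 0.134 = 6.043 N·m clockwise.
Hanging mass: 8.38 × 10 = 83.8 N down at 1.12 m → arm 0.467 m, τ = 83.8 × 0.467 = 39.13 N·m clockwise.
Net moment of existing loads = 45.17 N·m clockwise.
The box weighs 25.5 × 10 = 255 N and must supply an equal counterclockwise moment, so its lever arm about the fulcrum is 45.17 / 255 = 0.177 m.
That puts it at 0.653 − 0.177 = 0.476 m from the left end.

x ≈ 0.476 m from the left end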